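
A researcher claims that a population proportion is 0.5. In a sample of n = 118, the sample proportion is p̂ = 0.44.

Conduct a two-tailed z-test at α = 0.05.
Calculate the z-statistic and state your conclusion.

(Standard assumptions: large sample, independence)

Answer: z = -1.3035, fail to reject H₀

Derivation:
H₀: p = 0.5, H₁: p ≠ 0.5
Standard error: SE = √(p₀(1-p₀)/n) = √(0.5×0.5/118) = 0.046029
z-statistic: z = (p̂ - p₀)/SE = (0.44 - 0.5)/0.046029 = -1.3035
Critical value: z_0.025 = ±1.960
p-value = 0.1924
Decision: fail to reject H₀ at α = 0.05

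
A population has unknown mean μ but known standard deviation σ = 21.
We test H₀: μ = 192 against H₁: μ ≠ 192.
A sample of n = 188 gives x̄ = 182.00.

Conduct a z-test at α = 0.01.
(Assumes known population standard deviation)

Standard error: SE = σ/√n = 21/√188 = 1.5316
z-statistic: z = (x̄ - μ₀)/SE = (182.00 - 192)/1.5316 = -6.5291
Critical value: ±2.576
p-value < 0.0001
Decision: reject H₀

Answer: z = -6.5291, reject H₀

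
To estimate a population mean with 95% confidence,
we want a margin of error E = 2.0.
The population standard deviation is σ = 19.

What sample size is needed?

z_0.025 = 1.960
n = (z×σ/E)² = (1.960×19/2.0)²
n = 346.7044
Round up: n = 347

Answer: n = 347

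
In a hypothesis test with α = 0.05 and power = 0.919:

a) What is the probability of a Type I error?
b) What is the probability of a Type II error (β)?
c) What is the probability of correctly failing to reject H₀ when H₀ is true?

Answer: a) 0.05, b) 0.081, c) 0.95

Derivation:
a) Type I error probability = α = 0.05
b) Power = P(reject H₀ | H₁ true) = 1 - β = 0.919, so Type II error probability = β = 1 - Power = 0.081
c) P(fail to reject H₀ | H₀ true) = 1 - α = 0.95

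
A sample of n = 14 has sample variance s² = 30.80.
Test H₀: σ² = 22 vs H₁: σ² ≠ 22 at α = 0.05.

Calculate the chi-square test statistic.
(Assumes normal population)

df = n - 1 = 13
χ² = (n-1)s²/σ₀² = 13×30.80/22 = 18.2000
Critical values: χ²_{0.975,13} = 5.009, χ²_{0.025,13} = 24.736
Rejection region: χ² < 5.009 or χ² > 24.736
Decision: fail to reject H₀

Answer: χ² = 18.2000, fail to reject H₀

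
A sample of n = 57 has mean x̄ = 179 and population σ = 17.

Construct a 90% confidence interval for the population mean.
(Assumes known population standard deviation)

Answer: (175.2960, 182.7040)

Derivation:
Confidence level: 90%, α = 0.1
z_0.05 = 1.645
SE = σ/√n = 17/√57 = 2.2517
Margin of error = 1.645 × 2.2517 = 3.7040
CI: x̄ ± margin = 179 ± 3.7040
CI: (175.2960, 182.7040)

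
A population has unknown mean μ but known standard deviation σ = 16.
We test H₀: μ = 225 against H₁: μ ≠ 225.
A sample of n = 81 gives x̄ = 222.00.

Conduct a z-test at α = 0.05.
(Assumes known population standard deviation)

Standard error: SE = σ/√n = 16/√81 = 1.7778
z-statistic: z = (x̄ - μ₀)/SE = (222.00 - 225)/1.7778 = -1.6875
Critical value: ±1.960
p-value = 0.0915
Decision: fail to reject H₀

Answer: z = -1.6875, fail to reject H₀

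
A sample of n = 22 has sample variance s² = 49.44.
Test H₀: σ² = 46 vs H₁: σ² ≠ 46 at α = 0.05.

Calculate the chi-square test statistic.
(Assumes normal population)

Answer: χ² = 22.5704, fail to reject H₀

Derivation:
df = n - 1 = 21
χ² = (n-1)s²/σ₀² = 21×49.44/46 = 22.5704
Critical values: χ²_{0.975,21} = 10.283, χ²_{0.025,21} = 35.479
Rejection region: χ² < 10.283 or χ² > 35.479
Decision: fail to reject H₀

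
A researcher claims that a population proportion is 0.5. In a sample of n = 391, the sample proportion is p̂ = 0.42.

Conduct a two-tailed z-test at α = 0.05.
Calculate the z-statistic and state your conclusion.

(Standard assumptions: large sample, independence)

Answer: z = -3.1638, reject H₀

Derivation:
H₀: p = 0.5, H₁: p ≠ 0.5
Standard error: SE = √(p₀(1-p₀)/n) = √(0.5×0.5/391) = 0.025286
z-statistic: z = (p̂ - p₀)/SE = (0.42 - 0.5)/0.025286 = -3.1638
Critical value: z_0.025 = ±1.960
p-value = 0.0016
Decision: reject H₀ at α = 0.05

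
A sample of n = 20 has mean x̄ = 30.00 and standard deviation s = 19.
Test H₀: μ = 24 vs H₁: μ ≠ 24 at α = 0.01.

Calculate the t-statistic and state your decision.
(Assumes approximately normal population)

Answer: t = 1.4123, fail to reject H₀

Derivation:
df = n - 1 = 19
SE = s/√n = 19/√20 = 4.2485
t = (x̄ - μ₀)/SE = (30.00 - 24)/4.2485 = 1.4123
Critical value: t_{0.005,19} = ±2.861
p-value ≈ 0.1740
Decision: fail to reject H₀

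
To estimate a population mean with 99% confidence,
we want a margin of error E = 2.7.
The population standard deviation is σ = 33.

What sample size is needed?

z_0.005 = 2.576
n = (z×σ/E)² = (2.576×33/2.7)²
n = 991.2702
Round up: n = 992

Answer: n = 992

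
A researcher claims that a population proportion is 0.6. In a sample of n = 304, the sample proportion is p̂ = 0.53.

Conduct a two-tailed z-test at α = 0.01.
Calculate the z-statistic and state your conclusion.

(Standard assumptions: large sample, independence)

Answer: z = -2.4913, fail to reject H₀

Derivation:
H₀: p = 0.6, H₁: p ≠ 0.6
Standard error: SE = √(p₀(1-p₀)/n) = √(0.6×0.4/304) = 0.028098
z-statistic: z = (p̂ - p₀)/SE = (0.53 - 0.6)/0.028098 = -2.4913
Critical value: z_0.005 = ±2.576
p-value = 0.0127
Decision: fail to reject H₀ at α = 0.01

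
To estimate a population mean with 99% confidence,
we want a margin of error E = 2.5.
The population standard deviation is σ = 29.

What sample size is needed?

Answer: n = 893

Derivation:
z_0.005 = 2.576
n = (z×σ/E)² = (2.576×29/2.5)²
n = 892.9100
Round up: n = 893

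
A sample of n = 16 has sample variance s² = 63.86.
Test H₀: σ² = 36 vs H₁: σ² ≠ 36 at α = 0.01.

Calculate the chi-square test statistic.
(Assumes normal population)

df = n - 1 = 15
χ² = (n-1)s²/σ₀² = 15×63.86/36 = 26.6083
Critical values: χ²_{0.995,15} = 4.601, χ²_{0.005,15} = 32.801
Rejection region: χ² < 4.601 or χ² > 32.801
Decision: fail to reject H₀

Answer: χ² = 26.6083, fail to reject H₀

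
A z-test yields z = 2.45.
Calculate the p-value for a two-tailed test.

Answer: p-value ≈ 0.0143

Derivation:
For z = 2.45:
p = 2×P(Z > |2.45|) = 2×(1 - Φ(2.45)) = 0.0143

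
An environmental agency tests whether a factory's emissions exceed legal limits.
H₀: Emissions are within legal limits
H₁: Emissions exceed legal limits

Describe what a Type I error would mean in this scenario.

Answer: Citing a compliant factory for excess emissions

Derivation:
Type I error (α): Rejecting H₀ when H₀ is true
Type II error (β): Failing to reject H₀ when H₁ is true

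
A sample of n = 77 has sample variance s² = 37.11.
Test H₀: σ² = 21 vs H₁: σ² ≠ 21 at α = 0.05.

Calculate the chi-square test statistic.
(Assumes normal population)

df = n - 1 = 76
χ² = (n-1)s²/σ₀² = 76×37.11/21 = 134.3029
Critical values: χ²_{0.975,76} = 53.782, χ²_{0.025,76} = 101.999
Rejection region: χ² < 53.782 or χ² > 101.999
Decision: reject H₀

Answer: χ² = 134.3029, reject H₀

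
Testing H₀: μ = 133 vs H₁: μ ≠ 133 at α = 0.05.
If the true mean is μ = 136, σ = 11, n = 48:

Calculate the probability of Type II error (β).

Answer: β ≈ 0.5280

Derivation:
SE = σ/√n = 11/√48 = 1.5877
Critical values: μ₀ ± z_0.025×SE = 133 ± 1.960×1.5877
Acceptance region: (129.8881, 136.1119)
Under H₁ (μ = 136): z_high = (136.1119 - 136)/1.5877 = 0.0705, z_low = (129.8881 - 136)/1.5877 = -3.8495
β = P(not reject | H₁) = Φ(0.0705) - Φ(-3.8495) ≈ 0.5280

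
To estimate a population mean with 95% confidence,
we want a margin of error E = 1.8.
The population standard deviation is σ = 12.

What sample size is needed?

Answer: n = 171

Derivation:
z_0.025 = 1.960
n = (z×σ/E)² = (1.960×12/1.8)²
n = 170.7378
Round up: n = 171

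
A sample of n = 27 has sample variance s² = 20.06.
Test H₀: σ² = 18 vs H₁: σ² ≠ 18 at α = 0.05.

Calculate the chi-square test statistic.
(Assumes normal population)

Answer: χ² = 28.9756, fail to reject H₀

Derivation:
df = n - 1 = 26
χ² = (n-1)s²/σ₀² = 26×20.06/18 = 28.9756
Critical values: χ²_{0.975,26} = 13.844, χ²_{0.025,26} = 41.923
Rejection region: χ² < 13.844 or χ² > 41.923
Decision: fail to reject H₀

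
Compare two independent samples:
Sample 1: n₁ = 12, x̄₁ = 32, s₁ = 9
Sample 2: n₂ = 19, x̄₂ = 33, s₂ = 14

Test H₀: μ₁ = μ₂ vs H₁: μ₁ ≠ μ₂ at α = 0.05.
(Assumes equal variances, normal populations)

Pooled variance: s²_p = [11×9² + 18×14²]/(29) = 152.3793
s_p = 12.3442
SE = s_p×√(1/n₁ + 1/n₂) = 12.3442×√(1/12 + 1/19) = 4.5517
t = (x̄₁ - x̄₂)/SE = (32 - 33)/4.5517 = -0.2197
df = 29, t-critical = ±2.045
Decision: fail to reject H₀

Answer: t = -0.2197, fail to reject H₀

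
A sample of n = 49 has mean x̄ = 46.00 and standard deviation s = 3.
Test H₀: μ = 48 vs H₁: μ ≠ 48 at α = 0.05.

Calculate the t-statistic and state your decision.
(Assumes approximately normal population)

df = n - 1 = 48
SE = s/√n = 3/√49 = 0.4286
t = (x̄ - μ₀)/SE = (46.00 - 48)/0.4286 = -4.6664
Critical value: t_{0.025,48} = ±2.011
p-value < 0.0001
Decision: reject H₀

Answer: t = -4.6664, reject H₀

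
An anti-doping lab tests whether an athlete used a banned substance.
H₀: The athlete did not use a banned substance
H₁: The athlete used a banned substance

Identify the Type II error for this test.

Answer: Failing to detect doping in an athlete who used a banned substance

Derivation:
Type I error (α): Rejecting H₀ when H₀ is true
Type II error (β): Failing to reject H₀ when H₁ is true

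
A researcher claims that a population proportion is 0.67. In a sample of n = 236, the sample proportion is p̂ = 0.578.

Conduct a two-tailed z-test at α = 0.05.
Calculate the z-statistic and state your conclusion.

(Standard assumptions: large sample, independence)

Answer: z = -3.0058, reject H₀

Derivation:
H₀: p = 0.67, H₁: p ≠ 0.67
Standard error: SE = √(p₀(1-p₀)/n) = √(0.67×0.33/236) = 0.030608
z-statistic: z = (p̂ - p₀)/SE = (0.578 - 0.67)/0.030608 = -3.0058
Critical value: z_0.025 = ±1.960
p-value = 0.0026
Decision: reject H₀ at α = 0.05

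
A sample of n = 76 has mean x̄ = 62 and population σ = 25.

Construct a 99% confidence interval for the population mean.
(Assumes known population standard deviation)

Confidence level: 99%, α = 0.01
z_0.005 = 2.576
SE = σ/√n = 25/√76 = 2.8677
Margin of error = 2.576 × 2.8677 = 7.3872
CI: x̄ ± margin = 62 ± 7.3872
CI: (54.6128, 69.3872)

Answer: (54.6128, 69.3872)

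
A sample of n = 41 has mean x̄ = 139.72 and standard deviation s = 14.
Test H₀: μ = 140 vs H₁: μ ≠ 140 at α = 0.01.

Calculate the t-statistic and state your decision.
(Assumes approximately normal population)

df = n - 1 = 40
SE = s/√n = 14/√41 = 2.1864
t = (x̄ - μ₀)/SE = (139.72 - 140)/2.1864 = -0.1281
Critical value: t_{0.005,40} = ±2.704
p-value ≈ 0.8987
Decision: fail to reject H₀

Answer: t = -0.1281, fail to reject H₀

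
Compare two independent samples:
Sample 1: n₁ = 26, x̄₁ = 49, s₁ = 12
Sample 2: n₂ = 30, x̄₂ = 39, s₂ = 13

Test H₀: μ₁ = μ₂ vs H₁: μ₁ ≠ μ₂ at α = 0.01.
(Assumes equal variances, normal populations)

Pooled variance: s²_p = [25×12² + 29×13²]/(54) = 157.4259
s_p = 12.5469
SE = s_p×√(1/n₁ + 1/n₂) = 12.5469×√(1/26 + 1/30) = 3.3619
t = (x̄₁ - x̄₂)/SE = (49 - 39)/3.3619 = 2.9745
df = 54, t-critical = ±2.670
Decision: reject H₀

Answer: t = 2.9745, reject H₀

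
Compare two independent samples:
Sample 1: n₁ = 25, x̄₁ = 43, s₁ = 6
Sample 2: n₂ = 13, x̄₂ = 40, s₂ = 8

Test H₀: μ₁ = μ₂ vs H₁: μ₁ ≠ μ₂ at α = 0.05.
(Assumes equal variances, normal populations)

Answer: t = 1.3030, fail to reject H₀

Derivation:
Pooled variance: s²_p = [24×6² + 12×8²]/(36) = 45.3333
s_p = 6.7330
SE = s_p×√(1/n₁ + 1/n₂) = 6.7330×√(1/25 + 1/13) = 2.3023
t = (x̄₁ - x̄₂)/SE = (43 - 40)/2.3023 = 1.3030
df = 36, t-critical = ±2.028
Decision: fail to reject H₀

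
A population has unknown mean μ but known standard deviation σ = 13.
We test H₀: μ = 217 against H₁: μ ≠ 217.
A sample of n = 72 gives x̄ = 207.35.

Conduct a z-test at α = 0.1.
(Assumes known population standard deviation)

Answer: z = -6.2985, reject H₀

Derivation:
Standard error: SE = σ/√n = 13/√72 = 1.5321
z-statistic: z = (x̄ - μ₀)/SE = (207.35 - 217)/1.5321 = -6.2985
Critical value: ±1.645
p-value < 0.0001
Decision: reject H₀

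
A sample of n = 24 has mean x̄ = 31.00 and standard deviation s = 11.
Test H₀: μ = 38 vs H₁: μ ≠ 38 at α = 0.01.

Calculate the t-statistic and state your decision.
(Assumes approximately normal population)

Answer: t = -3.1175, reject H₀

Derivation:
df = n - 1 = 23
SE = s/√n = 11/√24 = 2.2454
t = (x̄ - μ₀)/SE = (31.00 - 38)/2.2454 = -3.1175
Critical value: t_{0.005,23} = ±2.807
p-value ≈ 0.0048
Decision: reject H₀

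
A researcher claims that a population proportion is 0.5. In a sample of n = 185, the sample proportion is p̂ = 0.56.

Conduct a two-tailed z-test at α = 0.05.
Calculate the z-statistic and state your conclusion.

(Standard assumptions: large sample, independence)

H₀: p = 0.5, H₁: p ≠ 0.5
Standard error: SE = √(p₀(1-p₀)/n) = √(0.5×0.5/185) = 0.036761
z-statistic: z = (p̂ - p₀)/SE = (0.56 - 0.5)/0.036761 = 1.6322
Critical value: z_0.025 = ±1.960
p-value = 0.1026
Decision: fail to reject H₀ at α = 0.05

Answer: z = 1.6322, fail to reject H₀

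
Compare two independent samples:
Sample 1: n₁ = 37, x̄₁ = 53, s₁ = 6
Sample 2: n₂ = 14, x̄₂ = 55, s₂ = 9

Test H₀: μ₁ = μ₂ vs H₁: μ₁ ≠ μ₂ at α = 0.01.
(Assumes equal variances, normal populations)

Answer: t = -0.9206, fail to reject H₀

Derivation:
Pooled variance: s²_p = [36×6² + 13×9²]/(49) = 47.9388
s_p = 6.9238
SE = s_p×√(1/n₁ + 1/n₂) = 6.9238×√(1/37 + 1/14) = 2.1725
t = (x̄₁ - x̄₂)/SE = (53 - 55)/2.1725 = -0.9206
df = 49, t-critical = ±2.680
Decision: fail to reject H₀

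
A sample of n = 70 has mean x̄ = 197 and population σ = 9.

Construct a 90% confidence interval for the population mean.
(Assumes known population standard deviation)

Answer: (195.2305, 198.7695)

Derivation:
Confidence level: 90%, α = 0.1
z_0.05 = 1.645
SE = σ/√n = 9/√70 = 1.0757
Margin of error = 1.645 × 1.0757 = 1.7695
CI: x̄ ± margin = 197 ± 1.7695
CI: (195.2305, 198.7695)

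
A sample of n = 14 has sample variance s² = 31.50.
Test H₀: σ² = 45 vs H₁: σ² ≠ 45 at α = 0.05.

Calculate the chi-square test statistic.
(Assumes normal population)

df = n - 1 = 13
χ² = (n-1)s²/σ₀² = 13×31.50/45 = 9.1000
Critical values: χ²_{0.975,13} = 5.009, χ²_{0.025,13} = 24.736
Rejection region: χ² < 5.009 or χ² > 24.736
Decision: fail to reject H₀

Answer: χ² = 9.1000, fail to reject H₀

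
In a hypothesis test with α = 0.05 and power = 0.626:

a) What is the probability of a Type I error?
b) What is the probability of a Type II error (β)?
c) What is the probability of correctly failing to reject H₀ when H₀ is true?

Answer: a) 0.05, b) 0.374, c) 0.95

Derivation:
a) Type I error probability = α = 0.05
b) Power = P(reject H₀ | H₁ true) = 1 - β = 0.626, so Type II error probability = β = 1 - Power = 0.374
c) P(fail to reject H₀ | H₀ true) = 1 - α = 0.95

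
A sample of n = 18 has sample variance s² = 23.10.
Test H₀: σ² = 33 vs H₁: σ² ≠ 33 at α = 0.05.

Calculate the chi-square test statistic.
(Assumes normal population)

Answer: χ² = 11.9000, fail to reject H₀

Derivation:
df = n - 1 = 17
χ² = (n-1)s²/σ₀² = 17×23.10/33 = 11.9000
Critical values: χ²_{0.975,17} = 7.564, χ²_{0.025,17} = 30.191
Rejection region: χ² < 7.564 or χ² > 30.191
Decision: fail to reject H₀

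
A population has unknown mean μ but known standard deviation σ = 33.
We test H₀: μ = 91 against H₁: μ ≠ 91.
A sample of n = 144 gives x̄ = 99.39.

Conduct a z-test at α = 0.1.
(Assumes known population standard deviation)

Answer: z = 3.0509, reject H₀

Derivation:
Standard error: SE = σ/√n = 33/√144 = 2.7500
z-statistic: z = (x̄ - μ₀)/SE = (99.39 - 91)/2.7500 = 3.0509
Critical value: ±1.645
p-value = 0.0023
Decision: reject H₀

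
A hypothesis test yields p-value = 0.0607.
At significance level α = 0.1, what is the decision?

Compare p-value to α:
0.0607 < 0.1
Decision: reject H₀

Answer: reject H₀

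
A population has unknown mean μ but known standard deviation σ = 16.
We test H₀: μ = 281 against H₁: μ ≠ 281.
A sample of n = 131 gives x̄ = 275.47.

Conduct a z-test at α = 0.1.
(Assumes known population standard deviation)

Standard error: SE = σ/√n = 16/√131 = 1.3979
z-statistic: z = (x̄ - μ₀)/SE = (275.47 - 281)/1.3979 = -3.9559
Critical value: ±1.645
p-value = 0.0001
Decision: reject H₀

Answer: z = -3.9559, reject H₀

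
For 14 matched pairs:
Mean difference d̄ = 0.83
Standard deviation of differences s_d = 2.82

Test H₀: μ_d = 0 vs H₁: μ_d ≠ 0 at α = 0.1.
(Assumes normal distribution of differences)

Answer: t = 1.1012, fail to reject H₀

Derivation:
df = n - 1 = 13
SE = s_d/√n = 2.82/√14 = 0.7537
t = d̄/SE = 0.83/0.7537 = 1.1012
Critical value: t_{0.05,13} = ±1.771
p-value ≈ 0.2908
Decision: fail to reject H₀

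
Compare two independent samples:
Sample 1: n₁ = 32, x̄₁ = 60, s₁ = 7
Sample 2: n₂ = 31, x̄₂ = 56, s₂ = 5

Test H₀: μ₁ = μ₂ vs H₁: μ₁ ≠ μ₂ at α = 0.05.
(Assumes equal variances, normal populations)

Pooled variance: s²_p = [31×7² + 30×5²]/(61) = 37.1967
s_p = 6.0989
SE = s_p×√(1/n₁ + 1/n₂) = 6.0989×√(1/32 + 1/31) = 1.5370
t = (x̄₁ - x̄₂)/SE = (60 - 56)/1.5370 = 2.6025
df = 61, t-critical = ±2.000
Decision: reject H₀

Answer: t = 2.6025, reject H₀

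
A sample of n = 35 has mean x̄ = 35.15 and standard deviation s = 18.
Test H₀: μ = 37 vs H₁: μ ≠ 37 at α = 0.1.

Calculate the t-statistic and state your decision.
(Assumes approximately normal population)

df = n - 1 = 34
SE = s/√n = 18/√35 = 3.0426
t = (x̄ - μ₀)/SE = (35.15 - 37)/3.0426 = -0.6080
Critical value: t_{0.05,34} = ±1.691
p-value ≈ 0.5472
Decision: fail to reject H₀

Answer: t = -0.6080, fail to reject H₀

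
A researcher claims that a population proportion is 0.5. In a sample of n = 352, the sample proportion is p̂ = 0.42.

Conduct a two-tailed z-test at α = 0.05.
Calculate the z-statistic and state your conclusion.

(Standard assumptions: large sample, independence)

H₀: p = 0.5, H₁: p ≠ 0.5
Standard error: SE = √(p₀(1-p₀)/n) = √(0.5×0.5/352) = 0.026650
z-statistic: z = (p̂ - p₀)/SE = (0.42 - 0.5)/0.026650 = -3.0019
Critical value: z_0.025 = ±1.960
p-value = 0.0027
Decision: reject H₀ at α = 0.05

Answer: z = -3.0019, reject H₀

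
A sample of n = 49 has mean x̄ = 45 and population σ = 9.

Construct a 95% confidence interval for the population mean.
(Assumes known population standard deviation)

Confidence level: 95%, α = 0.05
z_0.025 = 1.960
SE = σ/√n = 9/√49 = 1.2857
Margin of error = 1.960 × 1.2857 = 2.5200
CI: x̄ ± margin = 45 ± 2.5200
CI: (42.4800, 47.5200)

Answer: (42.4800, 47.5200)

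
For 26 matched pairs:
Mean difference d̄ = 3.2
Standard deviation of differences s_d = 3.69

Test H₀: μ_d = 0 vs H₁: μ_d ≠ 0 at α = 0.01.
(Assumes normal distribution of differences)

Answer: t = 4.4217, reject H₀

Derivation:
df = n - 1 = 25
SE = s_d/√n = 3.69/√26 = 0.7237
t = d̄/SE = 3.2/0.7237 = 4.4217
Critical value: t_{0.005,25} = ±2.787
p-value ≈ 0.0002
Decision: reject H₀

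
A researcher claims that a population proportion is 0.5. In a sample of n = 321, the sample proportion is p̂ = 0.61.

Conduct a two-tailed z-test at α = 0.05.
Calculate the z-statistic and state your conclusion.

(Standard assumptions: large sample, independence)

H₀: p = 0.5, H₁: p ≠ 0.5
Standard error: SE = √(p₀(1-p₀)/n) = √(0.5×0.5/321) = 0.027907
z-statistic: z = (p̂ - p₀)/SE = (0.61 - 0.5)/0.027907 = 3.9417
Critical value: z_0.025 = ±1.960
p-value = 0.0001
Decision: reject H₀ at α = 0.05

Answer: z = 3.9417, reject H₀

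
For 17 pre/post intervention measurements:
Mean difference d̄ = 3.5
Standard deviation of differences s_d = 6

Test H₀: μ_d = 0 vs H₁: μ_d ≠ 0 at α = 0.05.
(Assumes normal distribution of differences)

Answer: t = 2.4052, reject H₀

Derivation:
df = n - 1 = 16
SE = s_d/√n = 6/√17 = 1.4552
t = d̄/SE = 3.5/1.4552 = 2.4052
Critical value: t_{0.025,16} = ±2.120
p-value ≈ 0.0286
Decision: reject H₀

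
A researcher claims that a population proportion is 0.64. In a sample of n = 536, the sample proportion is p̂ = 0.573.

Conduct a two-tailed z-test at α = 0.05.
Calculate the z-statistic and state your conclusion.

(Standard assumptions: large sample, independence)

Answer: z = -3.2316, reject H₀

Derivation:
H₀: p = 0.64, H₁: p ≠ 0.64
Standard error: SE = √(p₀(1-p₀)/n) = √(0.64×0.36/536) = 0.020733
z-statistic: z = (p̂ - p₀)/SE = (0.573 - 0.64)/0.020733 = -3.2316
Critical value: z_0.025 = ±1.960
p-value = 0.0012
Decision: reject H₀ at α = 0.05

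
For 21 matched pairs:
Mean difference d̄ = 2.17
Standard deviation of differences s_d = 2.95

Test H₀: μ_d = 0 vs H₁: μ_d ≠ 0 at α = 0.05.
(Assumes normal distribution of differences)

df = n - 1 = 20
SE = s_d/√n = 2.95/√21 = 0.6437
t = d̄/SE = 2.17/0.6437 = 3.3711
Critical value: t_{0.025,20} = ±2.086
p-value ≈ 0.0030
Decision: reject H₀

Answer: t = 3.3711, reject H₀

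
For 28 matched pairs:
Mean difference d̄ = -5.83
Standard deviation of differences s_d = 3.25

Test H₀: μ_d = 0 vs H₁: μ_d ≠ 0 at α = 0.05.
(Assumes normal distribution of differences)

df = n - 1 = 27
SE = s_d/√n = 3.25/√28 = 0.6142
t = d̄/SE = -5.83/0.6142 = -9.4920
Critical value: t_{0.025,27} = ±2.052
p-value < 0.0001
Decision: reject H₀

Answer: t = -9.4920, reject H₀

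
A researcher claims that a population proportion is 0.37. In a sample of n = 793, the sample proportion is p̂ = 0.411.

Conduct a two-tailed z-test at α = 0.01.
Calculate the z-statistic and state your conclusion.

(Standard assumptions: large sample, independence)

Answer: z = 2.3914, fail to reject H₀

Derivation:
H₀: p = 0.37, H₁: p ≠ 0.37
Standard error: SE = √(p₀(1-p₀)/n) = √(0.37×0.63/793) = 0.017145
z-statistic: z = (p̂ - p₀)/SE = (0.411 - 0.37)/0.017145 = 2.3914
Critical value: z_0.005 = ±2.576
p-value = 0.0168
Decision: fail to reject H₀ at α = 0.01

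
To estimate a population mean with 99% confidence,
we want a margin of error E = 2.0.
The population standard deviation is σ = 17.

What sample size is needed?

Answer: n = 480

Derivation:
z_0.005 = 2.576
n = (z×σ/E)² = (2.576×17/2.0)²
n = 479.4348
Round up: n = 480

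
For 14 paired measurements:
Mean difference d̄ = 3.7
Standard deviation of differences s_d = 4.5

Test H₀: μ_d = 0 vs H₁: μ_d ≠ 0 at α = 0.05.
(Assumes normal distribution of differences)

df = n - 1 = 13
SE = s_d/√n = 4.5/√14 = 1.2027
t = d̄/SE = 3.7/1.2027 = 3.0764
Critical value: t_{0.025,13} = ±2.160
p-value ≈ 0.0088
Decision: reject H₀

Answer: t = 3.0764, reject H₀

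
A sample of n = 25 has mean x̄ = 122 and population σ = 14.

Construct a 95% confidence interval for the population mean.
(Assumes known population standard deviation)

Confidence level: 95%, α = 0.05
z_0.025 = 1.960
SE = σ/√n = 14/√25 = 2.8000
Margin of error = 1.960 × 2.8000 = 5.4880
CI: x̄ ± margin = 122 ± 5.4880
CI: (116.5120, 127.4880)

Answer: (116.5120, 127.4880)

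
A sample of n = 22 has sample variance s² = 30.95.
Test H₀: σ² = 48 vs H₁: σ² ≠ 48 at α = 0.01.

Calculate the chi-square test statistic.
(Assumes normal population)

Answer: χ² = 13.5406, fail to reject H₀

Derivation:
df = n - 1 = 21
χ² = (n-1)s²/σ₀² = 21×30.95/48 = 13.5406
Critical values: χ²_{0.995,21} = 8.034, χ²_{0.005,21} = 41.401
Rejection region: χ² < 8.034 or χ² > 41.401
Decision: fail to reject H₀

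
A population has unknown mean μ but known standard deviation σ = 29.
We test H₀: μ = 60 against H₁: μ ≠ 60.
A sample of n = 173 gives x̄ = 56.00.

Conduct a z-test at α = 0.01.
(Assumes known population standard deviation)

Standard error: SE = σ/√n = 29/√173 = 2.2048
z-statistic: z = (x̄ - μ₀)/SE = (56.00 - 60)/2.2048 = -1.8142
Critical value: ±2.576
p-value = 0.0696
Decision: fail to reject H₀

Answer: z = -1.8142, fail to reject H₀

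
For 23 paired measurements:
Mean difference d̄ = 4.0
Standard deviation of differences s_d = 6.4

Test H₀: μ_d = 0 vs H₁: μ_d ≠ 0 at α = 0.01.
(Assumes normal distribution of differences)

Answer: t = 2.9974, reject H₀

Derivation:
df = n - 1 = 22
SE = s_d/√n = 6.4/√23 = 1.3345
t = d̄/SE = 4.0/1.3345 = 2.9974
Critical value: t_{0.005,22} = ±2.819
p-value ≈ 0.0066
Decision: reject H₀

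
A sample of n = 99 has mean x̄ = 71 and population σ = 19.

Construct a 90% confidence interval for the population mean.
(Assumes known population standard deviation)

Answer: (67.8587, 74.1413)

Derivation:
Confidence level: 90%, α = 0.1
z_0.05 = 1.645
SE = σ/√n = 19/√99 = 1.9096
Margin of error = 1.645 × 1.9096 = 3.1413
CI: x̄ ± margin = 71 ± 3.1413
CI: (67.8587, 74.1413)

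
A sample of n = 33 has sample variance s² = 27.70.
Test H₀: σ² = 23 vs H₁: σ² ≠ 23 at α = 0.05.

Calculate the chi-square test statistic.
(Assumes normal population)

df = n - 1 = 32
χ² = (n-1)s²/σ₀² = 32×27.70/23 = 38.5391
Critical values: χ²_{0.975,32} = 18.291, χ²_{0.025,32} = 49.480
Rejection region: χ² < 18.291 or χ² > 49.480
Decision: fail to reject H₀

Answer: χ² = 38.5391, fail to reject H₀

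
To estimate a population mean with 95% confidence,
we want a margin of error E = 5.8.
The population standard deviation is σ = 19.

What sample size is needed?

z_0.025 = 1.960
n = (z×σ/E)² = (1.960×19/5.8)²
n = 41.2253
Round up: n = 42

Answer: n = 42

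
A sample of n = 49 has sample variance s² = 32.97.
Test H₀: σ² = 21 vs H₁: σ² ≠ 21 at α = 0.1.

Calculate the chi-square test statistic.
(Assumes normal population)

df = n - 1 = 48
χ² = (n-1)s²/σ₀² = 48×32.97/21 = 75.3600
Critical values: χ²_{0.95,48} = 33.098, χ²_{0.05,48} = 65.171
Rejection region: χ² < 33.098 or χ² > 65.171
Decision: reject H₀

Answer: χ² = 75.3600, reject H₀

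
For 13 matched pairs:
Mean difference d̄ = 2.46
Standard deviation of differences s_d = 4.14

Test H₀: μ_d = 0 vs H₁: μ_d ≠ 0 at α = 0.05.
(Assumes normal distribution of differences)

Answer: t = 2.1425, fail to reject H₀

Derivation:
df = n - 1 = 12
SE = s_d/√n = 4.14/√13 = 1.1482
t = d̄/SE = 2.46/1.1482 = 2.1425
Critical value: t_{0.025,12} = ±2.179
p-value ≈ 0.0534
Decision: fail to reject H₀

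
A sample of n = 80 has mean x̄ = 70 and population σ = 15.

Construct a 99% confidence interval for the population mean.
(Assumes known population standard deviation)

Confidence level: 99%, α = 0.01
z_0.005 = 2.576
SE = σ/√n = 15/√80 = 1.6771
Margin of error = 2.576 × 1.6771 = 4.3202
CI: x̄ ± margin = 70 ± 4.3202
CI: (65.6798, 74.3202)

Answer: (65.6798, 74.3202)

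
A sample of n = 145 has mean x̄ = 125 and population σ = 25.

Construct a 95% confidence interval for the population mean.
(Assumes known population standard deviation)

Answer: (120.9308, 129.0692)

Derivation:
Confidence level: 95%, α = 0.05
z_0.025 = 1.960
SE = σ/√n = 25/√145 = 2.0761
Margin of error = 1.960 × 2.0761 = 4.0692
CI: x̄ ± margin = 125 ± 4.0692
CI: (120.9308, 129.0692)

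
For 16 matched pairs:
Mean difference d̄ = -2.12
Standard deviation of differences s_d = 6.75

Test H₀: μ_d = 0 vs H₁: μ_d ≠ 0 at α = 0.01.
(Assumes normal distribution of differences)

Answer: t = -1.2563, fail to reject H₀

Derivation:
df = n - 1 = 15
SE = s_d/√n = 6.75/√16 = 1.6875
t = d̄/SE = -2.12/1.6875 = -1.2563
Critical value: t_{0.005,15} = ±2.947
p-value ≈ 0.2282
Decision: fail to reject H₀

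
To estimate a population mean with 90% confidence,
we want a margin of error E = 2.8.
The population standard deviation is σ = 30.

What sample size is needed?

Answer: n = 311

Derivation:
z_0.05 = 1.645
n = (z×σ/E)² = (1.645×30/2.8)²
n = 310.6406
Round up: n = 311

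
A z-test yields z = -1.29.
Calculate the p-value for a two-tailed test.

Answer: p-value ≈ 0.1971

Derivation:
For z = -1.29:
p = 2×P(Z > |-1.29|) = 2×(1 - Φ(1.29)) = 0.1971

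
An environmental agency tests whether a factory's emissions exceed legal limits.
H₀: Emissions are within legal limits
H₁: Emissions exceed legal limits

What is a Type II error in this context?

Type I error (α): Rejecting H₀ when H₀ is true
Type II error (β): Failing to reject H₀ when H₁ is true

Answer: Failing to cite a factory whose emissions actually exceed the limit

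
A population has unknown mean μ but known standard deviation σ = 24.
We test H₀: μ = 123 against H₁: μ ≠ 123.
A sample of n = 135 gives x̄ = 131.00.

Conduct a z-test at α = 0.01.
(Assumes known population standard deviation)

Answer: z = 3.8730, reject H₀

Derivation:
Standard error: SE = σ/√n = 24/√135 = 2.0656
z-statistic: z = (x̄ - μ₀)/SE = (131.00 - 123)/2.0656 = 3.8730
Critical value: ±2.576
p-value = 0.0001
Decision: reject H₀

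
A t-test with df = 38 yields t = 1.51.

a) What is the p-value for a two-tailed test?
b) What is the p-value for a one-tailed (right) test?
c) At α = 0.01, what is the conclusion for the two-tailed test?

Answer: a) 0.1393, b) 0.0697, c) fail to reject H₀

Derivation:
Using t-distribution with df = 38:
a) Two-tailed: p = 2×P(T > 1.51) = 0.1393
b) One-tailed: p = P(T > 1.51) = 0.0697
c) 0.1393 ≥ 0.01, fail to reject H₀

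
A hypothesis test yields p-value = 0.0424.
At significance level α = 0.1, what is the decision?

Answer: reject H₀

Derivation:
Compare p-value to α:
0.0424 < 0.1
Decision: reject H₀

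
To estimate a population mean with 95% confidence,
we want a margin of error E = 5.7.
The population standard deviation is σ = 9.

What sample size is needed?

Answer: n = 10

Derivation:
z_0.025 = 1.960
n = (z×σ/E)² = (1.960×9/5.7)²
n = 9.5774
Round up: n = 10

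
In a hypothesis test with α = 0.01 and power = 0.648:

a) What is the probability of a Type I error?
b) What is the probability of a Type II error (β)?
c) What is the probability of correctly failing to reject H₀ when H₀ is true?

Answer: a) 0.01, b) 0.352, c) 0.99

Derivation:
a) Type I error probability = α = 0.01
b) Power = P(reject H₀ | H₁ true) = 1 - β = 0.648, so Type II error probability = β = 1 - Power = 0.352
c) P(fail to reject H₀ | H₀ true) = 1 - α = 0.99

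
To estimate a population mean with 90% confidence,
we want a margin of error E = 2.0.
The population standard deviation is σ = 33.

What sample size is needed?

Answer: n = 737

Derivation:
z_0.05 = 1.645
n = (z×σ/E)² = (1.645×33/2.0)²
n = 736.7153
Round up: n = 737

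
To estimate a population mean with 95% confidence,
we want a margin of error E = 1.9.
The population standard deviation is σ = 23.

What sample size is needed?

Answer: n = 563

Derivation:
z_0.025 = 1.960
n = (z×σ/E)² = (1.960×23/1.9)²
n = 562.9381
Round up: n = 563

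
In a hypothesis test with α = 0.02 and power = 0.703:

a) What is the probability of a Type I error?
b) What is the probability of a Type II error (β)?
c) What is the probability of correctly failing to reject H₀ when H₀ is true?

a) Type I error probability = α = 0.02
b) Power = P(reject H₀ | H₁ true) = 1 - β = 0.703, so Type II error probability = β = 1 - Power = 0.297
c) P(fail to reject H₀ | H₀ true) = 1 - α = 0.98

Answer: a) 0.02, b) 0.297, c) 0.98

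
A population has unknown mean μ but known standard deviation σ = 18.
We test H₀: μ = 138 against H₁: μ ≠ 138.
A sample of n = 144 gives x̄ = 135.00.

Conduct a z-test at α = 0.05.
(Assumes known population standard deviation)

Answer: z = -2.0000, reject H₀

Derivation:
Standard error: SE = σ/√n = 18/√144 = 1.5000
z-statistic: z = (x̄ - μ₀)/SE = (135.00 - 138)/1.5000 = -2.0000
Critical value: ±1.960
p-value = 0.0455
Decision: reject H₀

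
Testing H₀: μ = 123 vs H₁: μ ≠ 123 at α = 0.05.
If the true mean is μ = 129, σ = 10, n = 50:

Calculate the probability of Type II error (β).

Answer: β ≈ 0.0112

Derivation:
SE = σ/√n = 10/√50 = 1.4142
Critical values: μ₀ ± z_0.025×SE = 123 ± 1.960×1.4142
Acceptance region: (120.2282, 125.7718)
Under H₁ (μ = 129): z_high = (125.7718 - 129)/1.4142 = -2.2827, z_low = (120.2282 - 129)/1.4142 = -6.2027
β = P(not reject | H₁) = Φ(-2.2827) - Φ(-6.2027) ≈ 0.0112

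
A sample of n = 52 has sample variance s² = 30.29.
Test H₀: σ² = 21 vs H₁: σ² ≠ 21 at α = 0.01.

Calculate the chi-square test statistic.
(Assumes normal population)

df = n - 1 = 51
χ² = (n-1)s²/σ₀² = 51×30.29/21 = 73.5614
Critical values: χ²_{0.995,51} = 28.735, χ²_{0.005,51} = 80.747
Rejection region: χ² < 28.735 or χ² > 80.747
Decision: fail to reject H₀

Answer: χ² = 73.5614, fail to reject H₀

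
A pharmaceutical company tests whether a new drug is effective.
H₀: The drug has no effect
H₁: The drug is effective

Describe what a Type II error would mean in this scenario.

Answer: Failing to detect the drug's effect when it actually works

Derivation:
A Type I error (probability α) occurs when we reject a true H₀.
A Type II error (probability β) occurs when we fail to reject a false H₀.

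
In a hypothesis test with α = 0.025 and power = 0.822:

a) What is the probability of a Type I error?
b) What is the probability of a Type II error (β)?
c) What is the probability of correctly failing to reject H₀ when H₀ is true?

a) Type I error probability = α = 0.025
b) Power = P(reject H₀ | H₁ true) = 1 - β = 0.822, so Type II error probability = β = 1 - Power = 0.178
c) P(fail to reject H₀ | H₀ true) = 1 - α = 0.975

Answer: a) 0.025, b) 0.178, c) 0.975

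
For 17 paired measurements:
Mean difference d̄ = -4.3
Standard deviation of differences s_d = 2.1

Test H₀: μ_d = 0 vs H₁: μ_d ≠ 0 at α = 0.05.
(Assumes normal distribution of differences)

Answer: t = -8.4430, reject H₀

Derivation:
df = n - 1 = 16
SE = s_d/√n = 2.1/√17 = 0.5093
t = d̄/SE = -4.3/0.5093 = -8.4430
Critical value: t_{0.025,16} = ±2.120
p-value < 0.0001
Decision: reject H₀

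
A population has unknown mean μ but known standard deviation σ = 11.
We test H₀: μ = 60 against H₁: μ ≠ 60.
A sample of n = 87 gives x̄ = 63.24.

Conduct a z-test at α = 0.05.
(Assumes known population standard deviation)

Answer: z = 2.7474, reject H₀

Derivation:
Standard error: SE = σ/√n = 11/√87 = 1.1793
z-statistic: z = (x̄ - μ₀)/SE = (63.24 - 60)/1.1793 = 2.7474
Critical value: ±1.960
p-value = 0.0060
Decision: reject H₀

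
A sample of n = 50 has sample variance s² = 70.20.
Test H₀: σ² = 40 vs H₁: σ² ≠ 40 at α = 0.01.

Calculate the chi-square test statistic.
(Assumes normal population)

df = n - 1 = 49
χ² = (n-1)s²/σ₀² = 49×70.20/40 = 85.9950
Critical values: χ²_{0.995,49} = 27.249, χ²_{0.005,49} = 78.231
Rejection region: χ² < 27.249 or χ² > 78.231
Decision: reject H₀

Answer: χ² = 85.9950, reject H₀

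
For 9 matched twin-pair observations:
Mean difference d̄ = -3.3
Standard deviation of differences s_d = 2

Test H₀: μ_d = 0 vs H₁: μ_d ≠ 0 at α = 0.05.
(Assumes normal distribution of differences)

df = n - 1 = 8
SE = s_d/√n = 2/√9 = 0.6667
t = d̄/SE = -3.3/0.6667 = -4.9498
Critical value: t_{0.025,8} = ±2.306
p-value ≈ 0.0011
Decision: reject H₀

Answer: t = -4.9498, reject H₀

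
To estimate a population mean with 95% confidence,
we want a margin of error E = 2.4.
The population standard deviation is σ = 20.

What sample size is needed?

Answer: n = 267

Derivation:
z_0.025 = 1.960
n = (z×σ/E)² = (1.960×20/2.4)²
n = 266.7778
Round up: n = 267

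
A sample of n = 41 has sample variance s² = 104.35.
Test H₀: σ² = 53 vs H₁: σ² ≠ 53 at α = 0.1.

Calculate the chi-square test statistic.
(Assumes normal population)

Answer: χ² = 78.7547, reject H₀

Derivation:
df = n - 1 = 40
χ² = (n-1)s²/σ₀² = 40×104.35/53 = 78.7547
Critical values: χ²_{0.95,40} = 26.509, χ²_{0.05,40} = 55.758
Rejection region: χ² < 26.509 or χ² > 55.758
Decision: reject H₀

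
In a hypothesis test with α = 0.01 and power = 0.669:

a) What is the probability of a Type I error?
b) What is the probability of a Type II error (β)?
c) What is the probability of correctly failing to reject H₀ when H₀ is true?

a) Type I error probability = α = 0.01
b) Power = P(reject H₀ | H₁ true) = 1 - β = 0.669, so Type II error probability = β = 1 - Power = 0.331
c) P(fail to reject H₀ | H₀ true) = 1 - α = 0.99

Answer: a) 0.01, b) 0.331, c) 0.99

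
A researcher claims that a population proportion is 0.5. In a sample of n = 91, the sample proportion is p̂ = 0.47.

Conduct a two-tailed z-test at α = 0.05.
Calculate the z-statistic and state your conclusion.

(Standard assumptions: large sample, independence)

H₀: p = 0.5, H₁: p ≠ 0.5
Standard error: SE = √(p₀(1-p₀)/n) = √(0.5×0.5/91) = 0.052414
z-statistic: z = (p̂ - p₀)/SE = (0.47 - 0.5)/0.052414 = -0.5724
Critical value: z_0.025 = ±1.960
p-value = 0.5671
Decision: fail to reject H₀ at α = 0.05

Answer: z = -0.5724, fail to reject H₀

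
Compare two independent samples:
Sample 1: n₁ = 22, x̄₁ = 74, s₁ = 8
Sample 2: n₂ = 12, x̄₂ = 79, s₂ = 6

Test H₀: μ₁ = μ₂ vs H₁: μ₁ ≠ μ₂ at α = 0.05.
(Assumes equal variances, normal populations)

Answer: t = -1.8894, fail to reject H₀

Derivation:
Pooled variance: s²_p = [21×8² + 11×6²]/(32) = 54.3750
s_p = 7.3739
SE = s_p×√(1/n₁ + 1/n₂) = 7.3739×√(1/22 + 1/12) = 2.6463
t = (x̄₁ - x̄₂)/SE = (74 - 79)/2.6463 = -1.8894
df = 32, t-critical = ±2.037
Decision: fail to reject H₀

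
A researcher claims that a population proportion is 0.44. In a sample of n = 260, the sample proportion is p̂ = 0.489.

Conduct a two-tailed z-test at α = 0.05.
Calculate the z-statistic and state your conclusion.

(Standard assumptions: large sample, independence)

Answer: z = 1.5917, fail to reject H₀

Derivation:
H₀: p = 0.44, H₁: p ≠ 0.44
Standard error: SE = √(p₀(1-p₀)/n) = √(0.44×0.56/260) = 0.030785
z-statistic: z = (p̂ - p₀)/SE = (0.489 - 0.44)/0.030785 = 1.5917
Critical value: z_0.025 = ±1.960
p-value = 0.1115
Decision: fail to reject H₀ at α = 0.05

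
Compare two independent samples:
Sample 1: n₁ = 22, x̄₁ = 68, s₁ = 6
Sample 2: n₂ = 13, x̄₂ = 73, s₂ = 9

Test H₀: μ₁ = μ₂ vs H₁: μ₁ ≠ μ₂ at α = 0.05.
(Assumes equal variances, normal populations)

Pooled variance: s²_p = [21×6² + 12×9²]/(33) = 52.3636
s_p = 7.2363
SE = s_p×√(1/n₁ + 1/n₂) = 7.2363×√(1/22 + 1/13) = 2.5314
t = (x̄₁ - x̄₂)/SE = (68 - 73)/2.5314 = -1.9752
df = 33, t-critical = ±2.035
Decision: fail to reject H₀

Answer: t = -1.9752, fail to reject H₀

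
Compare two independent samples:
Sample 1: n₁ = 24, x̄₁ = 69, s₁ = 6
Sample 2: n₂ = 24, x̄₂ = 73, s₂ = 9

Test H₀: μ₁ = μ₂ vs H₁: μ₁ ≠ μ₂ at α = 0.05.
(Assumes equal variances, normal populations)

Answer: t = -1.8117, fail to reject H₀

Derivation:
Pooled variance: s²_p = [23×6² + 23×9²]/(46) = 58.5000
s_p = 7.6485
SE = s_p×√(1/n₁ + 1/n₂) = 7.6485×√(1/24 + 1/24) = 2.2079
t = (x̄₁ - x̄₂)/SE = (69 - 73)/2.2079 = -1.8117
df = 46, t-critical = ±2.013
Decision: fail to reject H₀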